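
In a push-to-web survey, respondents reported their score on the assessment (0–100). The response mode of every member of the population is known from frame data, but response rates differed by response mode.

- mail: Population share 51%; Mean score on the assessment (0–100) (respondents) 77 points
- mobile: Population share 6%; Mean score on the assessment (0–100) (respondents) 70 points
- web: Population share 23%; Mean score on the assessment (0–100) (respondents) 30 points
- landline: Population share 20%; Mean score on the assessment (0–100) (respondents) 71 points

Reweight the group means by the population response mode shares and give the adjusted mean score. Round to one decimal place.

Each cell contributes population-share × respondent value:
  mail: 0.51 × 77 = 39.27
  mobile: 0.06 × 70 = 4.2
  web: 0.23 × 30 = 6.9
  landline: 0.2 × 71 = 14.2
Post-stratified estimate = 64.57 → 64.6.

64.6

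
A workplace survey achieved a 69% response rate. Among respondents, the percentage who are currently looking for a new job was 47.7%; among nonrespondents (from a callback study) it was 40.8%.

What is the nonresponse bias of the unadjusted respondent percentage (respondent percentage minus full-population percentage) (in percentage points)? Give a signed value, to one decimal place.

Nonresponse fraction = 1 − 0.69 = 0.31.
Bias = (nonresponse fraction) × (respondent percentage − nonrespondent percentage)
     = 0.31 × (47.7 − 40.8) = 0.31 × 6.9 = 2.139.

+2.1 percentage points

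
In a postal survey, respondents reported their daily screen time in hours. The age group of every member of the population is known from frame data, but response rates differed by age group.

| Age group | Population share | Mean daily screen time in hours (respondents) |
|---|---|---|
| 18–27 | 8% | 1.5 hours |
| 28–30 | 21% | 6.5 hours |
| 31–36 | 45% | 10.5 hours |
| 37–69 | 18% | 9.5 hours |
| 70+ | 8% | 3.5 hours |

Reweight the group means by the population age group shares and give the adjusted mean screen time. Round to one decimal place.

Reweight to the known age group distribution:
  18–27: 0.08 × 1.5 = 0.12
  28–30: 0.21 × 6.5 = 1.365
  31–36: 0.45 × 10.5 = 4.725
  37–69: 0.18 × 9.5 = 1.71
  70+: 0.08 × 3.5 = 0.28
Post-stratified estimate = 8.2 → 8.2.

8.2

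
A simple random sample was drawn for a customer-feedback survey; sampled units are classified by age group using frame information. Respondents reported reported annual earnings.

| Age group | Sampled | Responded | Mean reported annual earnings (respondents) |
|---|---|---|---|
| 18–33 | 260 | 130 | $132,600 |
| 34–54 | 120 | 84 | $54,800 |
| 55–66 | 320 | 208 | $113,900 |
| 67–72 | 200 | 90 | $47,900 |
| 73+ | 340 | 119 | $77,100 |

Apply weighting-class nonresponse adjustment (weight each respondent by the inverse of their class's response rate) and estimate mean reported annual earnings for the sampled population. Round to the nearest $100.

Class response rates: 18–33 130/260 = 50%, 34–54 84/120 = 70%, 55–66 208/320 = 65%, 67–72 90/200 = 45%, 73+ 119/340 = 35%.
Weighting each respondent by the inverse class response rate inflates each class back to its sampled size, so the class weight is n_sampled:
  18–33: 260 × 132,600 = 34,476,000
  34–54: 120 × 54,800 = 6,576,000
  55–66: 320 × 113,900 = 36,448,000
  67–72: 200 × 47,900 = 9,580,000
  73+: 340 × 77,100 = 26,214,000
Adjusted estimate = 113,294,000 / 1,240 = 91366.1 → $91,400.

$91,400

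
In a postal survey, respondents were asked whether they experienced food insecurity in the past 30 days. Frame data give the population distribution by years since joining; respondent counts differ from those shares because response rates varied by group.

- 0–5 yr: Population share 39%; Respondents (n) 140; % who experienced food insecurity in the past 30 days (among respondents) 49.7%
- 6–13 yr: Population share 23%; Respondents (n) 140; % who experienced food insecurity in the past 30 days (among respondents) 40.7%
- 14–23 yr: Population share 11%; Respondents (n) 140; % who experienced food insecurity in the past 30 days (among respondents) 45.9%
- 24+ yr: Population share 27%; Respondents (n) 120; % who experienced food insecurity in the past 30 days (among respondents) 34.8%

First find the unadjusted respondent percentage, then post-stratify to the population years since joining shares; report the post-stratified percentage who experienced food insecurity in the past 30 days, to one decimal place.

Unadjusted (pooled respondent) estimate weights by respondent counts:
  (140/540)×49.7 + (140/540)×40.7 + (140/540)×45.9 + (120/540)×34.8 = 43.0704%
Reweighting by population years since joining shares:
  0.39×49.7 + 0.23×40.7 + 0.11×45.9 + 0.27×34.8 = 43.189%

43.2%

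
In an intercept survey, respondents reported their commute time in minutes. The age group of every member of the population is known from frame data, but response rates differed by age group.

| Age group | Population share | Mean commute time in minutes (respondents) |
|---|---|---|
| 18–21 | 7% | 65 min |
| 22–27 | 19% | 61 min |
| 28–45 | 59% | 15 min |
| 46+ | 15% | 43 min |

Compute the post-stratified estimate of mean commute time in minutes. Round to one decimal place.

31.4

Weight each group's respondent value by its population share:
  18–21: 0.07 × 65 = 4.55
  22–27: 0.19 × 61 = 11.59
  28–45: 0.59 × 15 = 8.85
  46+: 0.15 × 43 = 6.45
Post-stratified estimate = 31.44 → 31.4.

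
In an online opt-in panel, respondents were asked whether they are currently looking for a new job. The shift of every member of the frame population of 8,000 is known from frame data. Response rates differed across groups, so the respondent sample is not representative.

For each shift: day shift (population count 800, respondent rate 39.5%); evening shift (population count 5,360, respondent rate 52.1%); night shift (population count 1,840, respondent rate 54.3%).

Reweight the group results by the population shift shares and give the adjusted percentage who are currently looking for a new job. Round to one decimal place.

Reweight to the known shift distribution:
  day shift: (800/8,000) × 39.5 = 3.95
  evening shift: (5,360/8,000) × 52.1 = 34.907
  night shift: (1,840/8,000) × 54.3 = 12.489
Post-stratified estimate = 51.346 → 51.3%.

51.3%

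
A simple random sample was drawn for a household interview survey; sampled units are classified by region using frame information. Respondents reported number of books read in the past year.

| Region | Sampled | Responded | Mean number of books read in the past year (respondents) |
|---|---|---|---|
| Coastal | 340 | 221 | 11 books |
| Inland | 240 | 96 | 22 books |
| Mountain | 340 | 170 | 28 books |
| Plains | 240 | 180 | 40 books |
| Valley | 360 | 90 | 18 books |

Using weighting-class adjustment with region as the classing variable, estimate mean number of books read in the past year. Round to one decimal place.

22.8

Class response rates: Coastal 221/340 = 65%, Inland 96/240 = 40%, Mountain 170/340 = 50%, Plains 180/240 = 75%, Valley 90/360 = 25%.
Each respondent's weight = sampled/responded in their class; summing within a class gives n_sampled, so:
  Coastal: 340 × 11 = 3740
  Inland: 240 × 22 = 5280
  Mountain: 340 × 28 = 9520
  Plains: 240 × 40 = 9600
  Valley: 360 × 18 = 6480
Adjusted estimate = 34,620 / 1,520 = 22.7763 → 22.8.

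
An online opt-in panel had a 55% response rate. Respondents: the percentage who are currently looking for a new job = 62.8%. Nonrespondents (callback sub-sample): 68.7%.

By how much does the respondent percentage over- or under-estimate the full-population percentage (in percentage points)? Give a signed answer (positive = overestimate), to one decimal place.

Nonresponse fraction = 1 − 0.55 = 0.45.
Bias = (nonresponse fraction) × (respondent percentage − nonrespondent percentage)
     = 0.45 × (62.8 − 68.7) = 0.45 × -5.9 = -2.655.

-2.7 percentage points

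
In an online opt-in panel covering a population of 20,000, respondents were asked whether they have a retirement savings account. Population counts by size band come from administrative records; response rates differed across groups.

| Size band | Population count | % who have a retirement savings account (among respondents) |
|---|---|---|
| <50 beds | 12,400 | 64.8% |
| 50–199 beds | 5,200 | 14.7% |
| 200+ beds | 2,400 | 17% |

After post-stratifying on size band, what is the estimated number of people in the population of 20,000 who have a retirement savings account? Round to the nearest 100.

9,200

Apply each group's respondent rate to its population count:
  <50 beds: 12,400 × 64.8% = 8035.2
  50–199 beds: 5,200 × 14.7% = 764.4
  200+ beds: 2,400 × 17% = 408
Estimated total = 9207.6 → 9,200.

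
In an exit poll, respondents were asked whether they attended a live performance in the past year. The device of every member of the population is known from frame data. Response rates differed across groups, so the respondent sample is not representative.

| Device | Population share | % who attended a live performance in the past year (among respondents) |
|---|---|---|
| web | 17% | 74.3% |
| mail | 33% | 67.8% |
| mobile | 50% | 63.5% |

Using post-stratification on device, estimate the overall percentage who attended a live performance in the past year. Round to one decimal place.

Weight each group's respondent value by its population share:
  web: 0.17 × 74.3 = 12.631
  mail: 0.33 × 67.8 = 22.374
  mobile: 0.5 × 63.5 = 31.75
Post-stratified estimate = 66.755 → 66.8%.

66.8%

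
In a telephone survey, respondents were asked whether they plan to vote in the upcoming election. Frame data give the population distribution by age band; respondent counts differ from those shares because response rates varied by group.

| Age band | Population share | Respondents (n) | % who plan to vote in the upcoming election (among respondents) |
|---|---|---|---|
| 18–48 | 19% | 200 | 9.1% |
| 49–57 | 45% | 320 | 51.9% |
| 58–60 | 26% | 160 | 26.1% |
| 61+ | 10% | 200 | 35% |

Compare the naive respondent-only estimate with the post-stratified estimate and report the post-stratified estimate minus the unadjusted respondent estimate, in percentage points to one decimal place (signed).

+1.7 percentage points

Naive respondent-only estimate (weights = respondent counts):
  (200/880)×9.1 + (320/880)×51.9 + (160/880)×26.1 + (200/880)×35 = 33.6409%
Post-stratified estimate weights by population shares:
  0.19×9.1 + 0.45×51.9 + 0.26×26.1 + 0.1×35 = 35.37%
Difference = 35.37 − 33.6409 = 1.7291 pp.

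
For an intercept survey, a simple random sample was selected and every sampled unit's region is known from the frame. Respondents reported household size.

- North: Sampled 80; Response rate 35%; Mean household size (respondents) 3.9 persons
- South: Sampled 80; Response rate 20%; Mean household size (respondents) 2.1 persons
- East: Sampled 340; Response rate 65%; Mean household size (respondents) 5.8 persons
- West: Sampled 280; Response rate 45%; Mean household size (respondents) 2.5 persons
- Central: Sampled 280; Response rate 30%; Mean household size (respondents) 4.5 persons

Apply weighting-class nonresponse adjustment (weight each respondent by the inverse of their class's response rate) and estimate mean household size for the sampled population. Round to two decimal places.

With weight = n_sampled/n_responded per class, the weighted class total is n_sampled:
  North: 80 × 3.9 = 312
  South: 80 × 2.1 = 168
  East: 340 × 5.8 = 1972
  West: 280 × 2.5 = 700
  Central: 280 × 4.5 = 1260
Adjusted estimate = 4412 / 1,060 = 4.16226 → 4.16.

4.16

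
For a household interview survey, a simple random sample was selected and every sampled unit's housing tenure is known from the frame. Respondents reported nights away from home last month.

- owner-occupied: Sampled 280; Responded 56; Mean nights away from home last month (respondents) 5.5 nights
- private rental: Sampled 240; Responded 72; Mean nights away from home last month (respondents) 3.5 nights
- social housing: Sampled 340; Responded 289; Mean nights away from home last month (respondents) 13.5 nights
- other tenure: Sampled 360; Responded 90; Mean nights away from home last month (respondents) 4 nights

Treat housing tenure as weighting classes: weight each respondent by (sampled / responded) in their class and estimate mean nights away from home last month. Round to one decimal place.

Response rates by class: owner-occupied 56/280 = 20%, private rental 72/240 = 30%, social housing 289/340 = 85%, other tenure 90/360 = 25%.
Each respondent's weight = sampled/responded in their class; summing within a class gives n_sampled, so:
  owner-occupied: 280 × 5.5 = 1540
  private rental: 240 × 3.5 = 840
  social housing: 340 × 13.5 = 4590
  other tenure: 360 × 4 = 1440
Adjusted estimate = 8410 / 1,220 = 6.89344 → 6.9.

6.9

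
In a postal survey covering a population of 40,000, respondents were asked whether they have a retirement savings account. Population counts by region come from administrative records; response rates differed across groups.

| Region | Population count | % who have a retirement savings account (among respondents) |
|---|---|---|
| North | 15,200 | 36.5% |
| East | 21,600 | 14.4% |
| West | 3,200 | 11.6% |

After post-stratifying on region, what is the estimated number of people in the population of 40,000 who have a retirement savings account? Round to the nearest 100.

Apply each group's respondent rate to its population count:
  North: 15,200 × 36.5% = 5548
  East: 21,600 × 14.4% = 3110.4
  West: 3,200 × 11.6% = 371.2
Estimated total = 9029.6 → 9,000.

9,000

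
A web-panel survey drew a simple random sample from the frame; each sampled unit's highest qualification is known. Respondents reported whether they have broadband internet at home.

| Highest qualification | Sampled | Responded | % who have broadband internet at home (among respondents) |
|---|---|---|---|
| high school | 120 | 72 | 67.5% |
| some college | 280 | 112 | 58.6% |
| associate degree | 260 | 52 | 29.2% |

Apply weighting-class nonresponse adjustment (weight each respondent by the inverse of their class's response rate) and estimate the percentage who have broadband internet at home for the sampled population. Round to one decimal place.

Class response rates: high school 72/120 = 60%, some college 112/280 = 40%, associate degree 52/260 = 20%.
Inverse-response-rate weighting restores each class to its sampled count, so class totals weight by n_sampled:
  high school: 120 × 67.5 = 8100
  some college: 280 × 58.6 = 16,408
  associate degree: 260 × 29.2 = 7592
Adjusted estimate = 32,100 / 660 = 48.6364 → 48.6%.

48.6%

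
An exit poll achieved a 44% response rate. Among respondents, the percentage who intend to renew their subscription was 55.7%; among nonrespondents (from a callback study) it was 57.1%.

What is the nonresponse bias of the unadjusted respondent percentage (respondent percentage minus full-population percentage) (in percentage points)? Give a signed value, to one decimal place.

Nonresponse fraction = 1 − 0.44 = 0.56.
Bias = (nonresponse fraction) × (respondent percentage − nonrespondent percentage)
     = 0.56 × (55.7 − 57.1) = 0.56 × -1.4 = -0.784.

-0.8 percentage points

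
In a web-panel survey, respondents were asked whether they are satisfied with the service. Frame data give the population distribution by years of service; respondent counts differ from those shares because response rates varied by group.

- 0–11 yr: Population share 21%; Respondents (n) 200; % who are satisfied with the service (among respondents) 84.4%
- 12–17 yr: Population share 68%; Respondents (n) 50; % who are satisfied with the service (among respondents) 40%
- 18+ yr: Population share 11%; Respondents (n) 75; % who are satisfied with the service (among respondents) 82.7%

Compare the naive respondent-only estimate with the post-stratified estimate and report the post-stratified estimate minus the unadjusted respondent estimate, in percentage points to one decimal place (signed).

Without adjustment, the pooled respondent share is:
  (200/325)×84.4 + (50/325)×40 + (75/325)×82.7 = 77.1769%
Post-stratifying to population shares instead:
  0.21×84.4 + 0.68×40 + 0.11×82.7 = 54.021%
Difference = 54.021 − 77.1769 = -23.1559 pp.

-23.2 percentage points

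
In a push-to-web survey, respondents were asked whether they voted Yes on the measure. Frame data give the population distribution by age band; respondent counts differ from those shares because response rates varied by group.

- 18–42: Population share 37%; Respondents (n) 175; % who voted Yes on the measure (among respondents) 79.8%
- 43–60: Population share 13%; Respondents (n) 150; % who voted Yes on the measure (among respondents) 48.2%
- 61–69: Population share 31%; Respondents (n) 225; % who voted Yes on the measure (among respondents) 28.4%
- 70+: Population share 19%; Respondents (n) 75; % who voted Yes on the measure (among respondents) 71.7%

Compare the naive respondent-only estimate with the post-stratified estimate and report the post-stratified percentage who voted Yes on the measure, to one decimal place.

58.2%

Naive respondent-only estimate (weights = respondent counts):
  (175/625)×79.8 + (150/625)×48.2 + (225/625)×28.4 + (75/625)×71.7 = 52.74%
Reweighting by population age band shares:
  0.37×79.8 + 0.13×48.2 + 0.31×28.4 + 0.19×71.7 = 58.219%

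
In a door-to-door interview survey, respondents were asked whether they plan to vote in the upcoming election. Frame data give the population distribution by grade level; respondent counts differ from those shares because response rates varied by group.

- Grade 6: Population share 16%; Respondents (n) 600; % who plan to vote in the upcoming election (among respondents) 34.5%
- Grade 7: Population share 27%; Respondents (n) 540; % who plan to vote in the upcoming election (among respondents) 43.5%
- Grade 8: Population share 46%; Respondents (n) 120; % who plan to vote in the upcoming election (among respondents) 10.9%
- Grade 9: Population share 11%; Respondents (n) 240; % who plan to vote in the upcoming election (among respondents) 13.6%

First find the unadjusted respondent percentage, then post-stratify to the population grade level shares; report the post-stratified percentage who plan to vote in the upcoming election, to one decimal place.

Naive respondent-only estimate (weights = respondent counts):
  (600/1500)×34.5 + (540/1500)×43.5 + (120/1500)×10.9 + (240/1500)×13.6 = 32.508%
Post-stratifying to population shares instead:
  0.16×34.5 + 0.27×43.5 + 0.46×10.9 + 0.11×13.6 = 23.775%

23.8%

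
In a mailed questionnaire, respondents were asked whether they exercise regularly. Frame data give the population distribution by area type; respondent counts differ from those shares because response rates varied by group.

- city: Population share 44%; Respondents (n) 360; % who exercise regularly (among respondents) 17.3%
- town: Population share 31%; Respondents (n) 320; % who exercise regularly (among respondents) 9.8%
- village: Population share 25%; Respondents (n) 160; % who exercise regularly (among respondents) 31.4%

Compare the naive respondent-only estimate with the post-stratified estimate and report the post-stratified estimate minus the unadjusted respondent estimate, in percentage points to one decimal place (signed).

+1.4 percentage points

Naive respondent-only estimate (weights = respondent counts):
  (360/840)×17.3 + (320/840)×9.8 + (160/840)×31.4 = 17.1286%
Post-stratified estimate weights by population shares:
  0.44×17.3 + 0.31×9.8 + 0.25×31.4 = 18.5%
Difference = 18.5 − 17.1286 = 1.3714 pp.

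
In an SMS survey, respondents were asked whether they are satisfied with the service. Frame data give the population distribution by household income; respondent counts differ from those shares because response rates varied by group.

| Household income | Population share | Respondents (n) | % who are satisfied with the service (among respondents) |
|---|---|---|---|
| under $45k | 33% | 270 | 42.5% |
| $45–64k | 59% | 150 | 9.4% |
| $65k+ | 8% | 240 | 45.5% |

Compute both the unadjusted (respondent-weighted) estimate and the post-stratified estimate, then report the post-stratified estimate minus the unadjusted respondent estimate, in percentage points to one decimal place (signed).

Without adjustment, the pooled respondent share is:
  (270/660)×42.5 + (150/660)×9.4 + (240/660)×45.5 = 36.0682%
Reweighting by population household income shares:
  0.33×42.5 + 0.59×9.4 + 0.08×45.5 = 23.211%
Difference = 23.211 − 36.0682 = -12.8572 pp.

-12.9 percentage points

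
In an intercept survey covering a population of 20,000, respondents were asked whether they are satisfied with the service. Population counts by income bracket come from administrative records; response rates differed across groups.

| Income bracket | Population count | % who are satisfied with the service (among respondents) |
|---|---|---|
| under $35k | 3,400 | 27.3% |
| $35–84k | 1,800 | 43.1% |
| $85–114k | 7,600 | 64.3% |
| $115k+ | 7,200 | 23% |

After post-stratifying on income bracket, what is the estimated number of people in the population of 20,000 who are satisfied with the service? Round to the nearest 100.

Estimated count per cell = population count × respondent percentage:
  under $35k: 3,400 × 27.3% = 928.2
  $35–84k: 1,800 × 43.1% = 775.8
  $85–114k: 7,600 × 64.3% = 4886.8
  $115k+: 7,200 × 23% = 1656
Estimated total = 8246.8 → 8,200.

8,200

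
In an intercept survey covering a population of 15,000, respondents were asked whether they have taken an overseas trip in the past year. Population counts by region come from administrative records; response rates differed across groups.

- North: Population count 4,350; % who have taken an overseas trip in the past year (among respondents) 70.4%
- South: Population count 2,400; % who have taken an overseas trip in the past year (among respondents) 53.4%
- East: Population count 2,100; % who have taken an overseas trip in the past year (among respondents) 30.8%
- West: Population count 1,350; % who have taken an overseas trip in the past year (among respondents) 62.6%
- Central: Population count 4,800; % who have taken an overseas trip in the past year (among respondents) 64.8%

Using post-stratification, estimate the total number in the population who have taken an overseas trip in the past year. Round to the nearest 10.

Each cell contributes its population count × the respondent rate:
  North: 4,350 × 70.4% = 3062.4
  South: 2,400 × 53.4% = 1281.6
  East: 2,100 × 30.8% = 646.8
  West: 1,350 × 62.6% = 845.1
  Central: 4,800 × 64.8% = 3110.4
Estimated total = 8946.3 → 8,950.

8,950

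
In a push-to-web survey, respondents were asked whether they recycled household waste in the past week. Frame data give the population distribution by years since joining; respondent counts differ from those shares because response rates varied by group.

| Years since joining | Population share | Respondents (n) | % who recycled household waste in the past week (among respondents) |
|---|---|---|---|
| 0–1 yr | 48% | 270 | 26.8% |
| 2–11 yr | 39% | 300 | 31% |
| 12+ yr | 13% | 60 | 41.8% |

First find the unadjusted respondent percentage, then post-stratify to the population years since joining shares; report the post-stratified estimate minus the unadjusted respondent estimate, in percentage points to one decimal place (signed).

Unadjusted (pooled respondent) estimate weights by respondent counts:
  (270/630)×26.8 + (300/630)×31 + (60/630)×41.8 = 30.2286%
Reweighting by population years since joining shares:
  0.48×26.8 + 0.39×31 + 0.13×41.8 = 30.388%
Difference = 30.388 − 30.2286 = 0.1594 pp.

+0.2 percentage points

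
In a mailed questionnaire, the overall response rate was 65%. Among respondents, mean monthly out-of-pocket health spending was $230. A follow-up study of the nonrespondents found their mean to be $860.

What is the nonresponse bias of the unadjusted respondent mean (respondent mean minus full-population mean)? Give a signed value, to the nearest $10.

Nonresponse fraction = 1 − 0.65 = 0.35.
Bias = (nonresponse fraction) × (respondent mean − nonrespondent mean)
     = 0.35 × (230 − 860) = 0.35 × -630 = -220.5.

-$220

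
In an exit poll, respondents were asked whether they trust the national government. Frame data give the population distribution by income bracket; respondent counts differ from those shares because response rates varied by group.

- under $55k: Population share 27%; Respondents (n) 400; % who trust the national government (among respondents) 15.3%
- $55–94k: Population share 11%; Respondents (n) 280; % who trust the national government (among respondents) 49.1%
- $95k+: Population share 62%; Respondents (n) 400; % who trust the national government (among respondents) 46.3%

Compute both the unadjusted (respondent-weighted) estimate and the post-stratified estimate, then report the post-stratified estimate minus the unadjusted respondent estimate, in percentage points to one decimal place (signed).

Naive respondent-only estimate (weights = respondent counts):
  (400/1080)×15.3 + (280/1080)×49.1 + (400/1080)×46.3 = 35.5444%
Reweighting by population income bracket shares:
  0.27×15.3 + 0.11×49.1 + 0.62×46.3 = 38.238%
Difference = 38.238 − 35.5444 = 2.6936 pp.

+2.7 percentage points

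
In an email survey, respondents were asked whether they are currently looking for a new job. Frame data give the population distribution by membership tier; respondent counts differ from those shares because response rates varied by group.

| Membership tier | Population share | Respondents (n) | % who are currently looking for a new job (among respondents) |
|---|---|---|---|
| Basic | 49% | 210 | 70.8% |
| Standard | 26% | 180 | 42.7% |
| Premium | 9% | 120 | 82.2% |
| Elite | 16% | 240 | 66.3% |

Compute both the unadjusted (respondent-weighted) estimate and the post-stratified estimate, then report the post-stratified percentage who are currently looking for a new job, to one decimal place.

63.8%

Naive respondent-only estimate (weights = respondent counts):
  (210/750)×70.8 + (180/750)×42.7 + (120/750)×82.2 + (240/750)×66.3 = 64.44%
Post-stratified estimate weights by population shares:
  0.49×70.8 + 0.26×42.7 + 0.09×82.2 + 0.16×66.3 = 63.8%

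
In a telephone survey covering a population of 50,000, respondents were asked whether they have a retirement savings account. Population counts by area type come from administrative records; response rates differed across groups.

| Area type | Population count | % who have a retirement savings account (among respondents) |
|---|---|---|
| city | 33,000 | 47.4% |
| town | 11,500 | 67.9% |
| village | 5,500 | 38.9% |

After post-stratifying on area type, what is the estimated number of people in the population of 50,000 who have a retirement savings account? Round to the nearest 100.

25,600

Estimated count per cell = population count × respondent percentage:
  city: 33,000 × 47.4% = 15,642
  town: 11,500 × 67.9% = 7808.5
  village: 5,500 × 38.9% = 2139.5
Estimated total = 25,590 → 25,600.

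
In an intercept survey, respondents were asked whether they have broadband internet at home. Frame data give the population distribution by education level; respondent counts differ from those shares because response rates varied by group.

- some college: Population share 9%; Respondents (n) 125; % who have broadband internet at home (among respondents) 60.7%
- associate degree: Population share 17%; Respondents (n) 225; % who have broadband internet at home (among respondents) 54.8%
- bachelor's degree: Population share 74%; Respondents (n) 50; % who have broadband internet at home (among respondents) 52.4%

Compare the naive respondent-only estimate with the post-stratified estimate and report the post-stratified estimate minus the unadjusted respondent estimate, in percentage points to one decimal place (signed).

-2.8 percentage points

Naive respondent-only estimate (weights = respondent counts):
  (125/400)×60.7 + (225/400)×54.8 + (50/400)×52.4 = 56.3438%
Reweighting by population education level shares:
  0.09×60.7 + 0.17×54.8 + 0.74×52.4 = 53.555%
Difference = 53.555 − 56.3438 = -2.7888 pp.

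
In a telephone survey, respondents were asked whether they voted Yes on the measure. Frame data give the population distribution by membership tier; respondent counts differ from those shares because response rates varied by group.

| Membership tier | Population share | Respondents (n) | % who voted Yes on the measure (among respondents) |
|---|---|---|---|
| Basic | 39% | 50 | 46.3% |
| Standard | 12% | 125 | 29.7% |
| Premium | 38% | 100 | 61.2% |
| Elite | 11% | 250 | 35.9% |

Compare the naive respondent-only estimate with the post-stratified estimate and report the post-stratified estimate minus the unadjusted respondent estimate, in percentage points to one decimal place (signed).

Naive respondent-only estimate (weights = respondent counts):
  (50/525)×46.3 + (125/525)×29.7 + (100/525)×61.2 + (250/525)×35.9 = 40.2333%
Reweighting by population membership tier shares:
  0.39×46.3 + 0.12×29.7 + 0.38×61.2 + 0.11×35.9 = 48.826%
Difference = 48.826 − 40.2333 = 8.5927 pp.

+8.6 percentage points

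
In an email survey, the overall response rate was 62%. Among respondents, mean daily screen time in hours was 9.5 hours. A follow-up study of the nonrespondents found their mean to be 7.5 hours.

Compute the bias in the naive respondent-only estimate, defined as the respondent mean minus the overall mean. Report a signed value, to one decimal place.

+0.8

Nonresponse fraction = 1 − 0.62 = 0.38.
Bias = (nonresponse fraction) × (respondent mean − nonrespondent mean)
     = 0.38 × (9.5 − 7.5) = 0.38 × 2 = 0.76.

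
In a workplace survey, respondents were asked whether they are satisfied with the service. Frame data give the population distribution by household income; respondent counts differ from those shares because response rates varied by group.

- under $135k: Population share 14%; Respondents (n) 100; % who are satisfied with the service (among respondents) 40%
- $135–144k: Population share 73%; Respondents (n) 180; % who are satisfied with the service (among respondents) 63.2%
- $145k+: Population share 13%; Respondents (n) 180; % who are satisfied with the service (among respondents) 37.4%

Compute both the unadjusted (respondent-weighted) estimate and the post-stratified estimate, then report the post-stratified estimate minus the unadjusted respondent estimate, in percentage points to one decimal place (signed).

+8.5 percentage points

Unadjusted (pooled respondent) estimate weights by respondent counts:
  (100/460)×40 + (180/460)×63.2 + (180/460)×37.4 = 48.0609%
Reweighting by population household income shares:
  0.14×40 + 0.73×63.2 + 0.13×37.4 = 56.598%
Difference = 56.598 − 48.0609 = 8.5371 pp.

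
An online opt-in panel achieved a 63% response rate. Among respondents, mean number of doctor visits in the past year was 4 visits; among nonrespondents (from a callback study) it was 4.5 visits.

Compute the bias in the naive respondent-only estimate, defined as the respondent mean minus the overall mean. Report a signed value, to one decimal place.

-0.2

Nonresponse fraction = 1 − 0.63 = 0.37.
Bias = (nonresponse fraction) × (respondent mean − nonrespondent mean)
     = 0.37 × (4 − 4.5) = 0.37 × -0.5 = -0.185.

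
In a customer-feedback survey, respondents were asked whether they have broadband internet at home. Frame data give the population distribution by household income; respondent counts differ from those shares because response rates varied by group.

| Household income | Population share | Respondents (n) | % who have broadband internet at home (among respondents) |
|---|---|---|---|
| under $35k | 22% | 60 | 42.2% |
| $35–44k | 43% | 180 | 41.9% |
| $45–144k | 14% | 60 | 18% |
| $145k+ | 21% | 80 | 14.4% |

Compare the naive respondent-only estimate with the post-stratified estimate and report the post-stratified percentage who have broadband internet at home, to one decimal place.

32.8%

Unadjusted (pooled respondent) estimate weights by respondent counts:
  (60/380)×42.2 + (180/380)×41.9 + (60/380)×18 + (80/380)×14.4 = 32.3842%
Post-stratified estimate weights by population shares:
  0.22×42.2 + 0.43×41.9 + 0.14×18 + 0.21×14.4 = 32.845%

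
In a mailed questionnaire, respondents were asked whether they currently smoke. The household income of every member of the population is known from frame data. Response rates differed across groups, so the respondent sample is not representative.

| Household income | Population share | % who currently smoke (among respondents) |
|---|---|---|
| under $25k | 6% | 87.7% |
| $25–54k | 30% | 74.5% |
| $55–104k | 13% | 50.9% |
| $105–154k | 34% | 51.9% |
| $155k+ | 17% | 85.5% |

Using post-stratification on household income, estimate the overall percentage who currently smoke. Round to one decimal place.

Post-stratification weights by population share, not respondent share:
  under $25k: 0.06 × 87.7 = 5.262
  $25–54k: 0.3 × 74.5 = 22.35
  $55–104k: 0.13 × 50.9 = 6.617
  $105–154k: 0.34 × 51.9 = 17.646
  $155k+: 0.17 × 85.5 = 14.535
Post-stratified estimate = 66.41 → 66.4%.

66.4%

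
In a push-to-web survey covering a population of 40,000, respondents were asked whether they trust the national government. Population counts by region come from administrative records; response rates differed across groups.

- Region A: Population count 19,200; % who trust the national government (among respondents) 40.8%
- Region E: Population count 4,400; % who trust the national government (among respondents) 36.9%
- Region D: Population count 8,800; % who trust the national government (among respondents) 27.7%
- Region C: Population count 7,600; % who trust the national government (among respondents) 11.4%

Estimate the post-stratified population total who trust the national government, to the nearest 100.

Apply each group's respondent rate to its population count:
  Region A: 19,200 × 40.8% = 7833.6
  Region E: 4,400 × 36.9% = 1623.6
  Region D: 8,800 × 27.7% = 2437.6
  Region C: 7,600 × 11.4% = 866.4
Estimated total = 12761.2 → 12,800.

12,800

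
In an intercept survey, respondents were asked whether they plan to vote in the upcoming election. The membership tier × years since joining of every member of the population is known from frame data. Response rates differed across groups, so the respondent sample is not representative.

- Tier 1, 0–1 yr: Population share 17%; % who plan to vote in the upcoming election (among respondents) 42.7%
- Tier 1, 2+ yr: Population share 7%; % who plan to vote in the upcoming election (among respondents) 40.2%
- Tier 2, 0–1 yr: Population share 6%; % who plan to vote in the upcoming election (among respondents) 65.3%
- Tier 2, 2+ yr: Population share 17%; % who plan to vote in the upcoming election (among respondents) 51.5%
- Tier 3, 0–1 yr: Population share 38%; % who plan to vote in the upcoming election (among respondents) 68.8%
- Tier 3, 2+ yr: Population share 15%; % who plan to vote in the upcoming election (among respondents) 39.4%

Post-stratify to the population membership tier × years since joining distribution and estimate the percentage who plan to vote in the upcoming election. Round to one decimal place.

Reweight to the known membership tier × years since joining distribution:
  Tier 1, 0–1 yr: 0.17 × 42.7 = 7.259
  Tier 1, 2+ yr: 0.07 × 40.2 = 2.814
  Tier 2, 0–1 yr: 0.06 × 65.3 = 3.918
  Tier 2, 2+ yr: 0.17 × 51.5 = 8.755
  Tier 3, 0–1 yr: 0.38 × 68.8 = 26.144
  Tier 3, 2+ yr: 0.15 × 39.4 = 5.91
Post-stratified estimate = 54.8 → 54.8%.

54.8%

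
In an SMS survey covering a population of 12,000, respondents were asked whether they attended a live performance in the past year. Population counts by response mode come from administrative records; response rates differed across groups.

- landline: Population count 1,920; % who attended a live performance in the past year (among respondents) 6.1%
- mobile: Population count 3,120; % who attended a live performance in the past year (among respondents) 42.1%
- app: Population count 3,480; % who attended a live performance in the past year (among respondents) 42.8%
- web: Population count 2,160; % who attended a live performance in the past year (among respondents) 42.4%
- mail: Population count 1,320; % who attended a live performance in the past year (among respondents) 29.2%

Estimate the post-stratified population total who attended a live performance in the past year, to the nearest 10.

4,220

Apply each group's respondent rate to its population count:
  landline: 1,920 × 6.1% = 117.12
  mobile: 3,120 × 42.1% = 1313.52
  app: 3,480 × 42.8% = 1489.44
  web: 2,160 × 42.4% = 915.84
  mail: 1,320 × 29.2% = 385.44
Estimated total = 4221.36 → 4,220.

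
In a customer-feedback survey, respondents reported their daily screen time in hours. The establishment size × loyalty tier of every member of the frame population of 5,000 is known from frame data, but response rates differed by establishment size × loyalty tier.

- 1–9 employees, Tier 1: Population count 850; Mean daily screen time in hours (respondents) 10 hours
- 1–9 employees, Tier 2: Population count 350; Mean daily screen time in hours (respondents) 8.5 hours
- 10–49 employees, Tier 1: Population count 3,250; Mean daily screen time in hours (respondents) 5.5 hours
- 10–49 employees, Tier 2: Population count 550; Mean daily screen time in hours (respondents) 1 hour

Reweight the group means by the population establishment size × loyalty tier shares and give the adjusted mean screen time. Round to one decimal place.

Post-stratification weights by population share, not respondent share:
  1–9 employees, Tier 1: (850/5,000) × 10 = 1.7
  1–9 employees, Tier 2: (350/5,000) × 8.5 = 0.595
  10–49 employees, Tier 1: (3,250/5,000) × 5.5 = 3.575
  10–49 employees, Tier 2: (550/5,000) × 1 = 0.11
Post-stratified estimate = 5.98 → 6.0.

6.0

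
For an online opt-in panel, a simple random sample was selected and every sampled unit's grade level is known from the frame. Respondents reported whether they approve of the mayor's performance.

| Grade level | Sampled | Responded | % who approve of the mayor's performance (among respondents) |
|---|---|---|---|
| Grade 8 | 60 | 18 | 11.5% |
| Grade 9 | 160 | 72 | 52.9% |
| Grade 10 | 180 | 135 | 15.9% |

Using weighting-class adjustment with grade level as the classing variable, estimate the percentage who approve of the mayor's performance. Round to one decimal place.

Class response rates: Grade 8 18/60 = 30%, Grade 9 72/160 = 45%, Grade 10 135/180 = 75%.
Weighting each respondent by the inverse class response rate inflates each class back to its sampled size, so the class weight is n_sampled:
  Grade 8: 60 × 11.5 = 690
  Grade 9: 160 × 52.9 = 8464
  Grade 10: 180 × 15.9 = 2862
Adjusted estimate = 12,016 / 400 = 30.04 → 30.0%.

30.0%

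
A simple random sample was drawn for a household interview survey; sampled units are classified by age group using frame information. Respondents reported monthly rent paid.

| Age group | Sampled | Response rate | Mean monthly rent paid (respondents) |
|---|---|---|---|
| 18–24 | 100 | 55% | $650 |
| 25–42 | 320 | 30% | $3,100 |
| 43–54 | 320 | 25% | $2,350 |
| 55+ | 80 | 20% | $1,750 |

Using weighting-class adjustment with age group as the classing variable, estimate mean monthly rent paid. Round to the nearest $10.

With weight = n_sampled/n_responded per class, the weighted class total is n_sampled:
  18–24: 100 × 650 = 65,000
  25–42: 320 × 3100 = 992,000
  43–54: 320 × 2350 = 752,000
  55+: 80 × 1750 = 140,000
Adjusted estimate = 1,949,000 / 820 = 2376.83 → $2,380.

$2,380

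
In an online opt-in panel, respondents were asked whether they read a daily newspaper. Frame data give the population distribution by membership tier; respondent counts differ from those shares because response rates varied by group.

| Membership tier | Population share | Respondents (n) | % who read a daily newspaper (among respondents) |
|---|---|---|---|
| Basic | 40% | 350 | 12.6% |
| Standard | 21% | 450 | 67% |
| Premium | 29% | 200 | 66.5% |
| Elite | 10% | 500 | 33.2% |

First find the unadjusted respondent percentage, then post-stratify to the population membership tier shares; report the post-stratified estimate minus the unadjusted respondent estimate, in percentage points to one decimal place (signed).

Without adjustment, the pooled respondent share is:
  (350/1500)×12.6 + (450/1500)×67 + (200/1500)×66.5 + (500/1500)×33.2 = 42.9733%
Reweighting by population membership tier shares:
  0.4×12.6 + 0.21×67 + 0.29×66.5 + 0.1×33.2 = 41.715%
Difference = 41.715 − 42.9733 = -1.2583 pp.

-1.3 percentage points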